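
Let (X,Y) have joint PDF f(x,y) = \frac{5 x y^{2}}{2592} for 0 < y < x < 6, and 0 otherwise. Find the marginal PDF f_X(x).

f_X(x) = ∫_0^x \frac{5 x y^{2}}{2592} dy = \frac{5 x^{4}}{7776}
for 0 < x < 6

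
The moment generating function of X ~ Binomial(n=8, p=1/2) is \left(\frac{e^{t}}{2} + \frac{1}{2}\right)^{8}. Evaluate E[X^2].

To find E[X^2], compute M^(2)(0):
M^(1)(t) = 4 \left(\frac{e^{t}}{2} + \frac{1}{2}\right)^{7} e^{t}
M^(2)(t) = 4 \left(\frac{e^{t}}{2} + \frac{1}{2}\right)^{7} e^{t} + 14 \left(\frac{e^{t}}{2} + \frac{1}{2}\right)^{6} e^{2 t}
M^(2)(0) = 18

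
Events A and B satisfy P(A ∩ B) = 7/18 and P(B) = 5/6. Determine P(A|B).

P(A|B) = P(A ∩ B) / P(B)
= (7/18) / (5/6)
= 7/15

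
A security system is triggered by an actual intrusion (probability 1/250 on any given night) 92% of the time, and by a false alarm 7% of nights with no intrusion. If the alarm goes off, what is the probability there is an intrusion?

Let D = the rare event, + = positive/flagged.
P(D) = 1/250
P(+|D) = 92/100 = 23/25
P(+|D') = 7/100
P(+) = P(+|D)P(D) + P(+|D')P(D')
     = \frac{23}{25} × \frac{1}{250} + \frac{7}{100} × \frac{249}{250}
     = \frac{367}{5000}
P(D|+) = P(+|D)P(D)/P(+) = \frac{92}{1835}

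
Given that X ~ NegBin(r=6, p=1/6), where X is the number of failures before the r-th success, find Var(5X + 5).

For X ~ NegBin(r=6, p=1/6), where X is the number of failures before the r-th success:
Var(X) = 180
Var(5X + 5) = (5)² × Var(X) = 25 × 180 = 4500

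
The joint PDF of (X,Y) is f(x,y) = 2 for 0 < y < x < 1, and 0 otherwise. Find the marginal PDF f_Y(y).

f_Y(y) = ∫_y^1 2 dx = 2 - 2 y
for 0 < y < 1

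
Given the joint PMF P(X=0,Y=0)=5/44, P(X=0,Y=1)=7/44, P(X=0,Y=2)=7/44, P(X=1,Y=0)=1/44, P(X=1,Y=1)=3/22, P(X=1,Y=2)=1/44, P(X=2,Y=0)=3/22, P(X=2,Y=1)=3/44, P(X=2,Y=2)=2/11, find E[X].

First find marginal of X:
P(X=0) = 19/44
P(X=1) = 2/11
P(X=2) = 17/44
E[X] = 0 × 19/44 + 1 × 2/11 + 2 × 17/44 = 21/22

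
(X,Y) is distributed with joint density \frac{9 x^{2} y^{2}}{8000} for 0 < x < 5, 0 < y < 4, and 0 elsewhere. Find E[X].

f_X(x) = ∫_0^4 \frac{9 x^{2} y^{2}}{8000} dy = \frac{3 x^{2}}{125}
E[X] = ∫_0^5 x × (\frac{3 x^{2}}{125}) dx = \frac{15}{4}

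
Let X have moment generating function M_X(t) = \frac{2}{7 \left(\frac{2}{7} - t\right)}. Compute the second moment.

To find E[X^2], compute M^(2)(0):
M^(1)(t) = \frac{2}{7 \left(\frac{2}{7} - t\right)^{2}}
M^(2)(t) = \frac{4}{7 \left(\frac{2}{7} - t\right)^{3}}
M^(2)(0) = \frac{49}{2}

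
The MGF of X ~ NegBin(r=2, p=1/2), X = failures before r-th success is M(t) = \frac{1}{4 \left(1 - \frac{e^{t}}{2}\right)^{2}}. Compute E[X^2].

To find E[X^2], compute M^(2)(0):
M^(1)(t) = \frac{e^{t}}{4 \left(1 - \frac{e^{t}}{2}\right)^{3}}
M^(2)(t) = \frac{e^{t}}{4 \left(1 - \frac{e^{t}}{2}\right)^{3}} + \frac{3 e^{2 t}}{8 \left(1 - \frac{e^{t}}{2}\right)^{4}}
M^(2)(0) = 8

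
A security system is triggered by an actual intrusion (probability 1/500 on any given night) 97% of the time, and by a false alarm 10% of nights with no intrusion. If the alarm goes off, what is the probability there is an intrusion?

Let D = the rare event, + = positive/flagged.
P(D) = 1/500
P(+|D) = 97/100
P(+|D') = 10/100 = 1/10
P(+) = P(+|D)P(D) + P(+|D')P(D')
     = \frac{97}{100} × \frac{1}{500} + \frac{1}{10} × \frac{499}{500}
     = \frac{5087}{50000}
P(D|+) = P(+|D)P(D)/P(+) = \frac{97}{5087}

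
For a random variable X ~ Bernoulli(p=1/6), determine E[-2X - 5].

For X ~ Bernoulli(p=1/6):
E[X] = \frac{1}{6}
E[-2X - 5] = -2 × E[X] - 5 = - \frac{16}{3}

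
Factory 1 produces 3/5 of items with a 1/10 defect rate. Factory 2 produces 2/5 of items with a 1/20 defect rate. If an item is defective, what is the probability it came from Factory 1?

Using Bayes' theorem:
P(F1) = 3/5, P(D|F1) = 1/10
P(F2) = 2/5, P(D|F2) = 1/20
P(D) = P(D|F1)P(F1) + P(D|F2)P(F2)
     = \frac{2}{25}
P(F1|D) = P(D|F1)P(F1) / P(D)
= \frac{3}{4}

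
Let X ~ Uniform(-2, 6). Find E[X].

For X ~ Uniform(-2, 6), the expected value is:
E[X] = 2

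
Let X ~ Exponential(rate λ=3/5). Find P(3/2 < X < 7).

P(3/2 < X < 7) = ∫_{3/2}^{7} f(x) dx
where f(x) = \frac{3 e^{- \frac{3 x}{5}}}{5}
= - \frac{1}{e^{\frac{21}{5}}} + e^{- \frac{9}{10}}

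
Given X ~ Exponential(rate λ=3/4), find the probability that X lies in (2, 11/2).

P(2 < X < 11/2) = ∫_{2}^{11/2} f(x) dx
where f(x) = \frac{3 e^{- \frac{3 x}{4}}}{4}
= - \frac{1}{e^{\frac{33}{8}}} + e^{- \frac{3}{2}}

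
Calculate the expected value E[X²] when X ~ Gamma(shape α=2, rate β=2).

Using the identity E[X²] = Var(X) + (E[X])²:
E[X] = 1
Var(X) = \frac{1}{2}
E[X²] = \frac{1}{2} + (1)²
= \frac{3}{2}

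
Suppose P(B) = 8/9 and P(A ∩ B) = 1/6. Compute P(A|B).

P(A|B) = P(A ∩ B) / P(B)
= (1/6) / (8/9)
= 3/16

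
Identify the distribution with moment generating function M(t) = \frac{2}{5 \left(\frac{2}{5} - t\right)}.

The MGF M(t) = \frac{2}{5 \left(\frac{2}{5} - t\right)} is the standard form for the Exponential distribution.
Comparing with the known MGF formula identifies: Exponential(rate λ=2/5)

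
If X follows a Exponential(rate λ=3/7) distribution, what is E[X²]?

Using the identity E[X²] = Var(X) + (E[X])²:
E[X] = \frac{7}{3}
Var(X) = \frac{49}{9}
E[X²] = \frac{49}{9} + (\frac{7}{3})²
= \frac{98}{9}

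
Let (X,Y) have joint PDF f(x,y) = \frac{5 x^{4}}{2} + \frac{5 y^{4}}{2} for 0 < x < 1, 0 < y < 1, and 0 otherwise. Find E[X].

E[X] = ∫_0^1 ∫_0^1 x × f(x,y) dy dx
= ∫_0^1 ∫_0^1 x × (\frac{5 x^{4}}{2} + \frac{5 y^{4}}{2}) dy dx
= \frac{2}{3}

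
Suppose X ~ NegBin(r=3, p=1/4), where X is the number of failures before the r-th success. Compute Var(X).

For X ~ NegBin(r=3, p=1/4), where X is the number of failures before the r-th success:
Var(X) = 36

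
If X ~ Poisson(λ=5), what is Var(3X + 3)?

For X ~ Poisson(λ=5):
Var(X) = 5
Var(3X + 3) = (3)² × Var(X) = 9 × 5 = 45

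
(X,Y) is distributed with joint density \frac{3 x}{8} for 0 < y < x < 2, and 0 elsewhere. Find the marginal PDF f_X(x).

f_X(x) = ∫_0^x \frac{3 x}{8} dy = \frac{3 x^{2}}{8}
for 0 < x < 2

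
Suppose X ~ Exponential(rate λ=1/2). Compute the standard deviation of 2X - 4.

For X ~ Exponential(rate λ=1/2):
Var(X) = 4
SD(X) = √(Var(X)) = √(4) = 2
SD(2X - 4) = |2| × SD(X) = 2 × 2 = 4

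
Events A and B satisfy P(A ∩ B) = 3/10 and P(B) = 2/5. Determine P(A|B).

P(A|B) = P(A ∩ B) / P(B)
= (3/10) / (2/5)
= 3/4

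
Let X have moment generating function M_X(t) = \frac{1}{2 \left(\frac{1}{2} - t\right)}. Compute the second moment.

To find E[X^2], compute M^(2)(0):
M^(1)(t) = \frac{1}{2 \left(\frac{1}{2} - t\right)^{2}}
M^(2)(t) = \frac{1}{\left(\frac{1}{2} - t\right)^{3}}
M^(2)(0) = 8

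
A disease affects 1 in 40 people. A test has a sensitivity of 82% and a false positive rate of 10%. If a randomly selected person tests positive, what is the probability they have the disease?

Let D = the rare event, + = positive/flagged.
P(D) = 1/40
P(+|D) = 82/100 = 41/50
P(+|D') = 10/100 = 1/10
P(+) = P(+|D)P(D) + P(+|D')P(D')
     = \frac{41}{50} × \frac{1}{40} + \frac{1}{10} × \frac{39}{40}
     = \frac{59}{500}
P(D|+) = P(+|D)P(D)/P(+) = \frac{41}{236}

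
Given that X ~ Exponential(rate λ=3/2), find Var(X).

For X ~ Exponential(rate λ=3/2):
Var(X) = \frac{4}{9}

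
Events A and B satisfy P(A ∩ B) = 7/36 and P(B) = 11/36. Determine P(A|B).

P(A|B) = P(A ∩ B) / P(B)
= (7/36) / (11/36)
= 7/11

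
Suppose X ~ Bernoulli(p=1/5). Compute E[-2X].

For X ~ Bernoulli(p=1/5):
E[X] = \frac{1}{5}
E[-2X] = -2 × E[X] + 0 = - \frac{2}{5}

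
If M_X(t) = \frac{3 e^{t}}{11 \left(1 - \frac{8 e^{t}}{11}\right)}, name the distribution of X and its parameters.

The MGF M(t) = \frac{3 e^{t}}{11 \left(1 - \frac{8 e^{t}}{11}\right)} is the standard form for the Geometric distribution.
Comparing with the known MGF formula identifies: Geometric(p=3/11), X = trial number of first success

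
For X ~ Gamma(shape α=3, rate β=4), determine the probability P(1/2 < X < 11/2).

P(1/2 < X < 11/2) = ∫_{1/2}^{11/2} f(x) dx
where f(x) = 32 x^{2} e^{- 4 x}
= \frac{5 \left(-53 + e^{20}\right)}{e^{22}}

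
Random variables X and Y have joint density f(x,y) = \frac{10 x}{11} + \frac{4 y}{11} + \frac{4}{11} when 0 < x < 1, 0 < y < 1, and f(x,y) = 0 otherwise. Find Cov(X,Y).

E[XY] = ∫∫ xy × f(x,y) dx dy = \frac{10}{33}
E[X] = \frac{19}{33}
E[Y] = \frac{35}{66}
Cov(X,Y) = E[XY] - E[X]E[Y] = - \frac{5}{2178}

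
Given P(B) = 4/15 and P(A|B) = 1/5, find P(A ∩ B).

By definition, P(A|B) = P(A ∩ B) / P(B)
So P(A ∩ B) = P(A|B) × P(B)
= 1/5 × 4/15
= 4/75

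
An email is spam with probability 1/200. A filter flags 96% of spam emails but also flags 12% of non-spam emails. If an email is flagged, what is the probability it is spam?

Let D = the rare event, + = positive/flagged.
P(D) = 1/200
P(+|D) = 96/100 = 24/25
P(+|D') = 12/100 = 3/25
P(+) = P(+|D)P(D) + P(+|D')P(D')
     = \frac{24}{25} × \frac{1}{200} + \frac{3}{25} × \frac{199}{200}
     = \frac{621}{5000}
P(D|+) = P(+|D)P(D)/P(+) = \frac{8}{207}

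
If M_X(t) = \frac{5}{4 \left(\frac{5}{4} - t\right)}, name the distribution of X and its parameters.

The MGF M(t) = \frac{5}{4 \left(\frac{5}{4} - t\right)} is the standard form for the Exponential distribution.
Comparing with the known MGF formula identifies: Exponential(rate λ=5/4)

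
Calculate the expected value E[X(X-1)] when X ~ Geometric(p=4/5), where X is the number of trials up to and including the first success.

E[X(X-1)] = E[X² - X] = E[X²] - E[X]
E[X] = \frac{5}{4}
E[X²] = Var(X) + (E[X])² = \frac{5}{16} + (\frac{5}{4})² = \frac{15}{8}
E[X(X-1)] = \frac{15}{8} - \frac{5}{4} = \frac{5}{8}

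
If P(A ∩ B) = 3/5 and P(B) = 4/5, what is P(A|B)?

P(A|B) = P(A ∩ B) / P(B)
= (3/5) / (4/5)
= 3/4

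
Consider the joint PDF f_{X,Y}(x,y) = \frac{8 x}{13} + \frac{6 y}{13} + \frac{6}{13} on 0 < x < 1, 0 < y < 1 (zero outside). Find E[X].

E[X] = ∫_0^1 ∫_0^1 x × f(x,y) dy dx
= ∫_0^1 ∫_0^1 x × (\frac{8 x}{13} + \frac{6 y}{13} + \frac{6}{13}) dy dx
= \frac{43}{78}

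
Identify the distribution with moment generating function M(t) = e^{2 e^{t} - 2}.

The MGF M(t) = e^{2 e^{t} - 2} is the standard form for the Poisson distribution.
Comparing with the known MGF formula identifies: Poisson(λ=2)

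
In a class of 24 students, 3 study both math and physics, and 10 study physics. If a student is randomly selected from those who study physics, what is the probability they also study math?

P(A ∩ B) = 3/24 = 1/8
P(B) = 10/24 = 5/12
P(A|B) = P(A ∩ B) / P(B) = (1/8) / (5/12) = 3/10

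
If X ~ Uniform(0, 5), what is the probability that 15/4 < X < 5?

P(15/4 < X < 5) = ∫_{15/4}^{5} f(x) dx
where f(x) = \frac{1}{5}
= \frac{1}{4}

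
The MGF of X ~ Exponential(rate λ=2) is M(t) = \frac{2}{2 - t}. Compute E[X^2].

To find E[X^2], compute M^(2)(0):
M^(1)(t) = \frac{2}{\left(2 - t\right)^{2}}
M^(2)(t) = \frac{4}{\left(2 - t\right)^{3}}
M^(2)(0) = \frac{1}{2}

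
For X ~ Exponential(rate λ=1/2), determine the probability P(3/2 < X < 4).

P(3/2 < X < 4) = ∫_{3/2}^{4} f(x) dx
where f(x) = \frac{e^{- \frac{x}{2}}}{2}
= - \frac{1}{e^{2}} + e^{- \frac{3}{4}}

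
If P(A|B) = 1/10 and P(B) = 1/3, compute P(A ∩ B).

By definition, P(A|B) = P(A ∩ B) / P(B)
So P(A ∩ B) = P(A|B) × P(B)
= 1/10 × 1/3
= 1/30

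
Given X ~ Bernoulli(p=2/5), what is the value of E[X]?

For X ~ Bernoulli(p=2/5), the expected value is:
E[X] = \frac{2}{5}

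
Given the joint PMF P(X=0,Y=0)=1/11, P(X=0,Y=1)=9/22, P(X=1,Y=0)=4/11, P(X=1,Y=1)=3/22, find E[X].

First find marginal of X:
P(X=0) = 1/2
P(X=1) = 1/2
E[X] = 0 × 1/2 + 1 × 1/2 = 1/2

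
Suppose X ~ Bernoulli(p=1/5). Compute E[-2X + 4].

For X ~ Bernoulli(p=1/5):
E[X] = \frac{1}{5}
E[-2X + 4] = -2 × E[X] + 4 = \frac{18}{5}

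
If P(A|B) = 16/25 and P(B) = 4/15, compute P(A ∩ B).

By definition, P(A|B) = P(A ∩ B) / P(B)
So P(A ∩ B) = P(A|B) × P(B)
= 16/25 × 4/15
= 64/375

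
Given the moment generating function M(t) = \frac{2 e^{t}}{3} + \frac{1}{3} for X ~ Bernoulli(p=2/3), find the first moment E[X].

To find E[X], compute M^(1)(0):
M^(1)(t) = \frac{2 e^{t}}{3}
M^(1)(0) = \frac{2}{3}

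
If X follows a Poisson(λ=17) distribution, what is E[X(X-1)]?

E[X(X-1)] = E[X² - X] = E[X²] - E[X]
E[X] = 17
E[X²] = Var(X) + (E[X])² = 17 + (17)² = 306
E[X(X-1)] = 306 - 17 = 289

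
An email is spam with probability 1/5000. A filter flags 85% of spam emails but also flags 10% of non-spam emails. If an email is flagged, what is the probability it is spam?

Let D = the rare event, + = positive/flagged.
P(D) = 1/5000
P(+|D) = 85/100 = 17/20
P(+|D') = 10/100 = 1/10
P(+) = P(+|D)P(D) + P(+|D')P(D')
     = \frac{17}{20} × \frac{1}{5000} + \frac{1}{10} × \frac{4999}{5000}
     = \frac{2003}{20000}
P(D|+) = P(+|D)P(D)/P(+) = \frac{17}{10015}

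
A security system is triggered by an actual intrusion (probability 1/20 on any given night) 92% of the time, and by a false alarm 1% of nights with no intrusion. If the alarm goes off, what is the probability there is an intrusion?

Let D = the rare event, + = positive/flagged.
P(D) = 1/20
P(+|D) = 92/100 = 23/25
P(+|D') = 1/100
P(+) = P(+|D)P(D) + P(+|D')P(D')
     = \frac{23}{25} × \frac{1}{20} + \frac{1}{100} × \frac{19}{20}
     = \frac{111}{2000}
P(D|+) = P(+|D)P(D)/P(+) = \frac{92}{111}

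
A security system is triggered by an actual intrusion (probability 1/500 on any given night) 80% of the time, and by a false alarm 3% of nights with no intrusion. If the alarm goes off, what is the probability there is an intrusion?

Let D = the rare event, + = positive/flagged.
P(D) = 1/500
P(+|D) = 80/100 = 4/5
P(+|D') = 3/100
P(+) = P(+|D)P(D) + P(+|D')P(D')
     = \frac{4}{5} × \frac{1}{500} + \frac{3}{100} × \frac{499}{500}
     = \frac{1577}{50000}
P(D|+) = P(+|D)P(D)/P(+) = \frac{80}{1577}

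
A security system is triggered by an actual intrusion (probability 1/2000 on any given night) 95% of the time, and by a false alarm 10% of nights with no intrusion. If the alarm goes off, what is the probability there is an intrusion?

Let D = the rare event, + = positive/flagged.
P(D) = 1/2000
P(+|D) = 95/100 = 19/20
P(+|D') = 10/100 = 1/10
P(+) = P(+|D)P(D) + P(+|D')P(D')
     = \frac{19}{20} × \frac{1}{2000} + \frac{1}{10} × \frac{1999}{2000}
     = \frac{4017}{40000}
P(D|+) = P(+|D)P(D)/P(+) = \frac{19}{4017}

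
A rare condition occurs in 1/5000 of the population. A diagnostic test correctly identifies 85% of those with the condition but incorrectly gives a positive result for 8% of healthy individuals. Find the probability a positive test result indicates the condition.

Let D = the rare event, + = positive/flagged.
P(D) = 1/5000
P(+|D) = 85/100 = 17/20
P(+|D') = 8/100 = 2/25
P(+) = P(+|D)P(D) + P(+|D')P(D')
     = \frac{17}{20} × \frac{1}{5000} + \frac{2}{25} × \frac{4999}{5000}
     = \frac{40077}{500000}
P(D|+) = P(+|D)P(D)/P(+) = \frac{85}{40077}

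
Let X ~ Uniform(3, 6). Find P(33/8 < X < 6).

P(33/8 < X < 6) = ∫_{33/8}^{6} f(x) dx
where f(x) = \frac{1}{3}
= \frac{5}{8}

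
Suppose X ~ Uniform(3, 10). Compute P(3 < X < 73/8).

P(3 < X < 73/8) = ∫_{3}^{73/8} f(x) dx
where f(x) = \frac{1}{7}
= \frac{7}{8}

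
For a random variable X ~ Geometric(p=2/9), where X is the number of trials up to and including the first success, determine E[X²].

Using the identity E[X²] = Var(X) + (E[X])²:
E[X] = \frac{9}{2}
Var(X) = \frac{63}{4}
E[X²] = \frac{63}{4} + (\frac{9}{2})²
= 36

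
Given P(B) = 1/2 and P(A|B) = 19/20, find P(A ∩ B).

By definition, P(A|B) = P(A ∩ B) / P(B)
So P(A ∩ B) = P(A|B) × P(B)
= 19/20 × 1/2
= 19/40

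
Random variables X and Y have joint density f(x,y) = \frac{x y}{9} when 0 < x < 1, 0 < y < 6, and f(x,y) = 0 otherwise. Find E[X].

f_X(x) = ∫_0^6 \frac{x y}{9} dy = 2 x
E[X] = ∫_0^1 x × (2 x) dx = \frac{2}{3}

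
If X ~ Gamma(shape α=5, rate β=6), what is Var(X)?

For X ~ Gamma(shape α=5, rate β=6):
Var(X) = \frac{5}{36}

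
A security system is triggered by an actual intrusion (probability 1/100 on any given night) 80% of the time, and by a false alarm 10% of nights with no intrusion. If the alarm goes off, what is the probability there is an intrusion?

Let D = the rare event, + = positive/flagged.
P(D) = 1/100
P(+|D) = 80/100 = 4/5
P(+|D') = 10/100 = 1/10
P(+) = P(+|D)P(D) + P(+|D')P(D')
     = \frac{4}{5} × \frac{1}{100} + \frac{1}{10} × \frac{99}{100}
     = \frac{107}{1000}
P(D|+) = P(+|D)P(D)/P(+) = \frac{8}{107}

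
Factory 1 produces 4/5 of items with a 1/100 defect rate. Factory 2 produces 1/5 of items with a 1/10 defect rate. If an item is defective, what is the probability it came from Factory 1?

Using Bayes' theorem:
P(F1) = 4/5, P(D|F1) = 1/100
P(F2) = 1/5, P(D|F2) = 1/10
P(D) = P(D|F1)P(F1) + P(D|F2)P(F2)
     = \frac{7}{250}
P(F1|D) = P(D|F1)P(F1) / P(D)
= \frac{2}{7}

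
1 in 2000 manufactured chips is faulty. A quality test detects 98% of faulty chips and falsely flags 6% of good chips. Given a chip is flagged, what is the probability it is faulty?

Let D = the rare event, + = positive/flagged.
P(D) = 1/2000
P(+|D) = 98/100 = 49/50
P(+|D') = 6/100 = 3/50
P(+) = P(+|D)P(D) + P(+|D')P(D')
     = \frac{49}{50} × \frac{1}{2000} + \frac{3}{50} × \frac{1999}{2000}
     = \frac{3023}{50000}
P(D|+) = P(+|D)P(D)/P(+) = \frac{49}{6046}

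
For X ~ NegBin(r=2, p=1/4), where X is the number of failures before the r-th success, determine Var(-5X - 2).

For X ~ NegBin(r=2, p=1/4), where X is the number of failures before the r-th success:
Var(X) = 24
Var(-5X - 2) = (-5)² × Var(X) = 25 × 24 = 600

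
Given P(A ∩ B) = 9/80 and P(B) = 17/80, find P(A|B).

P(A|B) = P(A ∩ B) / P(B)
= (9/80) / (17/80)
= 9/17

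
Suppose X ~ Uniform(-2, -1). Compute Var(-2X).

For X ~ Uniform(-2, -1):
Var(X) = \frac{1}{12}
Var(-2X) = (-2)² × Var(X) = 4 × \frac{1}{12} = \frac{1}{3}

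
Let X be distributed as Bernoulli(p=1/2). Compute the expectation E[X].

For X ~ Bernoulli(p=1/2), the expected value is:
E[X] = \frac{1}{2}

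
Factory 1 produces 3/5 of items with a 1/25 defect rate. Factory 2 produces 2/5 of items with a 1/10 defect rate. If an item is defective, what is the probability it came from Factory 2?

Using Bayes' theorem:
P(F1) = 3/5, P(D|F1) = 1/25
P(F2) = 2/5, P(D|F2) = 1/10
P(D) = P(D|F1)P(F1) + P(D|F2)P(F2)
     = \frac{8}{125}
P(F2|D) = P(D|F2)P(F2) / P(D)
= \frac{5}{8}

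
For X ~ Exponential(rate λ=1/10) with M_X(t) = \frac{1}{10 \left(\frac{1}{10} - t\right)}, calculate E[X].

To find E[X], compute M^(1)(0):
M^(1)(t) = \frac{1}{10 \left(\frac{1}{10} - t\right)^{2}}
M^(1)(0) = 10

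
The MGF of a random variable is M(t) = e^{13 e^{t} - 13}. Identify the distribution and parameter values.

The MGF M(t) = e^{13 e^{t} - 13} is the standard form for the Poisson distribution.
Comparing with the known MGF formula identifies: Poisson(λ=13)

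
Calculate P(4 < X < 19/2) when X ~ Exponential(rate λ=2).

P(4 < X < 19/2) = ∫_{4}^{19/2} f(x) dx
where f(x) = 2 e^{- 2 x}
= - \frac{1 - e^{11}}{e^{19}}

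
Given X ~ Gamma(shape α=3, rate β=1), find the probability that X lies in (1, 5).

P(1 < X < 5) = ∫_{1}^{5} f(x) dx
where f(x) = \frac{x^{2} e^{- x}}{2}
= \frac{-37 + 5 e^{4}}{2 e^{5}}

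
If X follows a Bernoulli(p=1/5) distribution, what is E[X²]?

Using the identity E[X²] = Var(X) + (E[X])²:
E[X] = \frac{1}{5}
Var(X) = \frac{4}{25}
E[X²] = \frac{4}{25} + (\frac{1}{5})²
= \frac{1}{5}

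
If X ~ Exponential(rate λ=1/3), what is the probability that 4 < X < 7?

P(4 < X < 7) = ∫_{4}^{7} f(x) dx
where f(x) = \frac{e^{- \frac{x}{3}}}{3}
= - \frac{1 - e}{e^{\frac{7}{3}}}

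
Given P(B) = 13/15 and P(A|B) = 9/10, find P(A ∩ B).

By definition, P(A|B) = P(A ∩ B) / P(B)
So P(A ∩ B) = P(A|B) × P(B)
= 9/10 × 13/15
= 39/50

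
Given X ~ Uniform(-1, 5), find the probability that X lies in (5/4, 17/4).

P(5/4 < X < 17/4) = ∫_{5/4}^{17/4} f(x) dx
where f(x) = \frac{1}{6}
= \frac{1}{2}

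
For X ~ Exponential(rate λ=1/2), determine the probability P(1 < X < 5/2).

P(1 < X < 5/2) = ∫_{1}^{5/2} f(x) dx
where f(x) = \frac{e^{- \frac{x}{2}}}{2}
= - \frac{1}{e^{\frac{5}{4}}} + e^{- \frac{1}{2}}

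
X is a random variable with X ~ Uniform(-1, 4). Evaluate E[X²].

Using the identity E[X²] = Var(X) + (E[X])²:
E[X] = \frac{3}{2}
Var(X) = \frac{25}{12}
E[X²] = \frac{25}{12} + (\frac{3}{2})²
= \frac{13}{3}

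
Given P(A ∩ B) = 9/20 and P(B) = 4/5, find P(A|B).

P(A|B) = P(A ∩ B) / P(B)
= (9/20) / (4/5)
= 9/16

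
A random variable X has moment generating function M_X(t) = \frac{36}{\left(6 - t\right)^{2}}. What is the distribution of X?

The MGF M(t) = \frac{36}{\left(6 - t\right)^{2}} is the standard form for the Gamma distribution.
Comparing with the known MGF formula identifies: Gamma(shape α=2, rate β=6)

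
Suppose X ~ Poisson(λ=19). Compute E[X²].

Using the identity E[X²] = Var(X) + (E[X])²:
E[X] = 19
Var(X) = 19
E[X²] = 19 + (19)²
= 380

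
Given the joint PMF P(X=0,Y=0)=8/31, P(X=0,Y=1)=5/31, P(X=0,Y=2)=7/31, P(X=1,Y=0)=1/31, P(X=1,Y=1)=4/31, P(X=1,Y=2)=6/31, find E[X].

First find marginal of X:
P(X=0) = 20/31
P(X=1) = 11/31
E[X] = 0 × 20/31 + 1 × 11/31 = 11/31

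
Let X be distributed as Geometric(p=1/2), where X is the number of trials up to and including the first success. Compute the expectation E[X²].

Using the identity E[X²] = Var(X) + (E[X])²:
E[X] = 2
Var(X) = 2
E[X²] = 2 + (2)²
= 6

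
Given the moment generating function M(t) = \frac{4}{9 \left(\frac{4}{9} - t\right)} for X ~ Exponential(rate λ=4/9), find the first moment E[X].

To find E[X], compute M^(1)(0):
M^(1)(t) = \frac{4}{9 \left(\frac{4}{9} - t\right)^{2}}
M^(1)(0) = \frac{9}{4}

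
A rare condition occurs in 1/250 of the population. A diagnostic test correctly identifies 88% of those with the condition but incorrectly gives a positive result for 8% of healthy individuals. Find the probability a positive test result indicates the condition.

Let D = the rare event, + = positive/flagged.
P(D) = 1/250
P(+|D) = 88/100 = 22/25
P(+|D') = 8/100 = 2/25
P(+) = P(+|D)P(D) + P(+|D')P(D')
     = \frac{22}{25} × \frac{1}{250} + \frac{2}{25} × \frac{249}{250}
     = \frac{52}{625}
P(D|+) = P(+|D)P(D)/P(+) = \frac{11}{260}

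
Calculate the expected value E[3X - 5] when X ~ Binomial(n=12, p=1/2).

For X ~ Binomial(n=12, p=1/2):
E[X] = 6
E[3X - 5] = 3 × E[X] - 5 = 13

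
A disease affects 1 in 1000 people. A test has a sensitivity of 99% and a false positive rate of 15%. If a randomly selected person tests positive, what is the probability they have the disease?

Let D = the rare event, + = positive/flagged.
P(D) = 1/1000
P(+|D) = 99/100
P(+|D') = 15/100 = 3/20
P(+) = P(+|D)P(D) + P(+|D')P(D')
     = \frac{99}{100} × \frac{1}{1000} + \frac{3}{20} × \frac{999}{1000}
     = \frac{3771}{25000}
P(D|+) = P(+|D)P(D)/P(+) = \frac{11}{1676}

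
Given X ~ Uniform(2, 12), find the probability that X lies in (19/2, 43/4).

P(19/2 < X < 43/4) = ∫_{19/2}^{43/4} f(x) dx
where f(x) = \frac{1}{10}
= \frac{1}{8}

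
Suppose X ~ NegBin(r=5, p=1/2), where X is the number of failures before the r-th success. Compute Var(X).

For X ~ NegBin(r=5, p=1/2), where X is the number of failures before the r-th success:
Var(X) = 10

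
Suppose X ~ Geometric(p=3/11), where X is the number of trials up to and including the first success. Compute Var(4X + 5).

For X ~ Geometric(p=3/11), where X is the number of trials up to and including the first success:
Var(X) = \frac{88}{9}
Var(4X + 5) = (4)² × Var(X) = 16 × \frac{88}{9} = \frac{1408}{9}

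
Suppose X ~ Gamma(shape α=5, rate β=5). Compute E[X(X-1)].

E[X(X-1)] = E[X² - X] = E[X²] - E[X]
E[X] = 1
E[X²] = Var(X) + (E[X])² = \frac{1}{5} + (1)² = \frac{6}{5}
E[X(X-1)] = \frac{6}{5} - 1 = \frac{1}{5}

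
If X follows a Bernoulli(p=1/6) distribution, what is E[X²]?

Using the identity E[X²] = Var(X) + (E[X])²:
E[X] = \frac{1}{6}
Var(X) = \frac{5}{36}
E[X²] = \frac{5}{36} + (\frac{1}{6})²
= \frac{1}{6}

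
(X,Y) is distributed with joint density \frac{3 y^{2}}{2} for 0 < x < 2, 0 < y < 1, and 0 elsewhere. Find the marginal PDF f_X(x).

f_X(x) = ∫_0^1 f(x,y) dy
= ∫_0^1 \frac{3 y^{2}}{2} dy
= \frac{1}{2} for 0 < x < 2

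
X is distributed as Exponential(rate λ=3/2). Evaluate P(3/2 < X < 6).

P(3/2 < X < 6) = ∫_{3/2}^{6} f(x) dx
where f(x) = \frac{3 e^{- \frac{3 x}{2}}}{2}
= - \frac{1}{e^{9}} + e^{- \frac{9}{4}}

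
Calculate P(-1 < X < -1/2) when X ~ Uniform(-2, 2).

P(-1 < X < -1/2) = ∫_{-1}^{-1/2} f(x) dx
where f(x) = \frac{1}{4}
= \frac{1}{8}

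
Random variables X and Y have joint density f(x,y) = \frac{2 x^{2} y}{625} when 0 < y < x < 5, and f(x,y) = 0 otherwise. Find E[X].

f_X(x) = ∫_0^x \frac{2 x^{2} y}{625} dy = \frac{x^{4}}{625}
E[X] = ∫_0^5 x × (\frac{x^{4}}{625}) dx = \frac{25}{6}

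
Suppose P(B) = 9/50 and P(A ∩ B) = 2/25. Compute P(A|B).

P(A|B) = P(A ∩ B) / P(B)
= (2/25) / (9/50)
= 4/9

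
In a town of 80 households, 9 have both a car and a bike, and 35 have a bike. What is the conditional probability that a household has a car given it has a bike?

P(A ∩ B) = 9/80
P(B) = 35/80 = 7/16
P(A|B) = P(A ∩ B) / P(B) = (9/80) / (7/16) = 9/35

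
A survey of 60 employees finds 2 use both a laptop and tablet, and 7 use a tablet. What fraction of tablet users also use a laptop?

P(A ∩ B) = 2/60 = 1/30
P(B) = 7/60
P(A|B) = P(A ∩ B) / P(B) = (1/30) / (7/60) = 2/7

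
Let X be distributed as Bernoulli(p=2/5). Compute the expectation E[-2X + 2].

For X ~ Bernoulli(p=2/5):
E[X] = \frac{2}{5}
E[-2X + 2] = -2 × E[X] + 2 = \frac{6}{5}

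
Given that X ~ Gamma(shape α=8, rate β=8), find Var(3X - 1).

For X ~ Gamma(shape α=8, rate β=8):
Var(X) = \frac{1}{8}
Var(3X - 1) = (3)² × Var(X) = 9 × \frac{1}{8} = \frac{9}{8}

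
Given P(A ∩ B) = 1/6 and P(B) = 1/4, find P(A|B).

P(A|B) = P(A ∩ B) / P(B)
= (1/6) / (1/4)
= 2/3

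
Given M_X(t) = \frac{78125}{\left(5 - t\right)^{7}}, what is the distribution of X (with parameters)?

The MGF M(t) = \frac{78125}{\left(5 - t\right)^{7}} is the standard form for the Gamma distribution.
Comparing with the known MGF formula identifies: Gamma(shape α=7, rate β=5)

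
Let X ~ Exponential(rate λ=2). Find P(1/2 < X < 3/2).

P(1/2 < X < 3/2) = ∫_{1/2}^{3/2} f(x) dx
where f(x) = 2 e^{- 2 x}
= - \frac{1 - e^{2}}{e^{3}}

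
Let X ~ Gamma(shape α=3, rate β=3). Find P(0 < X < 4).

P(0 < X < 4) = ∫_{0}^{4} f(x) dx
where f(x) = \frac{27 x^{2} e^{- 3 x}}{2}
= 1 - \frac{85}{e^{12}}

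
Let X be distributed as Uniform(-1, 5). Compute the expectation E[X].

For X ~ Uniform(-1, 5), the expected value is:
E[X] = 2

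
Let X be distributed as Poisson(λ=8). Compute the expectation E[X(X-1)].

E[X(X-1)] = E[X² - X] = E[X²] - E[X]
E[X] = 8
E[X²] = Var(X) + (E[X])² = 8 + (8)² = 72
E[X(X-1)] = 72 - 8 = 64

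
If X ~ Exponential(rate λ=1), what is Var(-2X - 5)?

For X ~ Exponential(rate λ=1):
Var(X) = 1
Var(-2X - 5) = (-2)² × Var(X) = 4 × 1 = 4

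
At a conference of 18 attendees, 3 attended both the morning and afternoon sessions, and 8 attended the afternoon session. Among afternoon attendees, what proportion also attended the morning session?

P(A ∩ B) = 3/18 = 1/6
P(B) = 8/18 = 4/9
P(A|B) = P(A ∩ B) / P(B) = (1/6) / (4/9) = 3/8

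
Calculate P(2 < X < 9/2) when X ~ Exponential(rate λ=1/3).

P(2 < X < 9/2) = ∫_{2}^{9/2} f(x) dx
where f(x) = \frac{e^{- \frac{x}{3}}}{3}
= - \frac{1}{e^{\frac{3}{2}}} + e^{- \frac{2}{3}}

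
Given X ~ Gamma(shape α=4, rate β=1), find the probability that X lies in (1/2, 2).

P(1/2 < X < 2) = ∫_{1/2}^{2} f(x) dx
where f(x) = \frac{x^{3} e^{- x}}{6}
= - \frac{19}{3 e^{2}} + \frac{79}{48 e^{\frac{1}{2}}}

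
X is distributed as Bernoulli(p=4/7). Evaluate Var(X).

For X ~ Bernoulli(p=4/7):
Var(X) = \frac{12}{49}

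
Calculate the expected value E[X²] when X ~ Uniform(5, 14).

Using the identity E[X²] = Var(X) + (E[X])²:
E[X] = \frac{19}{2}
Var(X) = \frac{27}{4}
E[X²] = \frac{27}{4} + (\frac{19}{2})²
= 97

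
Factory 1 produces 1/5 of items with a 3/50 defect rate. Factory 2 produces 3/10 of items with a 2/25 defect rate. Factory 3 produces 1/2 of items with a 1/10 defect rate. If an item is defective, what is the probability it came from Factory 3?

Using Bayes' theorem:
P(F1) = 1/5, P(D|F1) = 3/50
P(F2) = 3/10, P(D|F2) = 2/25
P(F3) = 1/2, P(D|F3) = 1/10
P(D) = P(D|F1)P(F1) + P(D|F2)P(F2) + P(D|F3)P(F3)
     = \frac{43}{500}
P(F3|D) = P(D|F3)P(F3) / P(D)
= \frac{25}{43}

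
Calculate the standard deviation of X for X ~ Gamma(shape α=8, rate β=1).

For X ~ Gamma(shape α=8, rate β=1):
Var(X) = 8
SD(X) = √(Var(X)) = √(8) = 2 \sqrt{2}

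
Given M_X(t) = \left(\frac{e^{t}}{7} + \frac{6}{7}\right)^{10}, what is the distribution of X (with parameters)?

The MGF M(t) = \left(\frac{e^{t}}{7} + \frac{6}{7}\right)^{10} is the standard form for the Binomial distribution.
Comparing with the known MGF formula identifies: Binomial(n=10, p=1/7)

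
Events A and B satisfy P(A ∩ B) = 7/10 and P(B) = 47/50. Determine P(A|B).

P(A|B) = P(A ∩ B) / P(B)
= (7/10) / (47/50)
= 35/47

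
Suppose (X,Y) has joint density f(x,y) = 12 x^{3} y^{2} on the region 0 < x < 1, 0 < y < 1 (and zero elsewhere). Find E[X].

E[X] = ∫_0^1 ∫_0^1 x × f(x,y) dy dx
= ∫_0^1 ∫_0^1 x × (12 x^{3} y^{2}) dy dx
= \frac{4}{5}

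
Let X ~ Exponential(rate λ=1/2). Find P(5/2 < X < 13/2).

P(5/2 < X < 13/2) = ∫_{5/2}^{13/2} f(x) dx
where f(x) = \frac{e^{- \frac{x}{2}}}{2}
= - \frac{1 - e^{2}}{e^{\frac{13}{4}}}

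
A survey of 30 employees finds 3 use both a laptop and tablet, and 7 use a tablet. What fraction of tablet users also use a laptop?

P(A ∩ B) = 3/30 = 1/10
P(B) = 7/30
P(A|B) = P(A ∩ B) / P(B) = (1/10) / (7/30) = 3/7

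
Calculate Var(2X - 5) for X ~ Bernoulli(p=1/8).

For X ~ Bernoulli(p=1/8):
Var(X) = \frac{7}{64}
Var(2X - 5) = (2)² × Var(X) = 4 × \frac{7}{64} = \frac{7}{16}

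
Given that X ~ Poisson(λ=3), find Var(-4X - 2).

For X ~ Poisson(λ=3):
Var(X) = 3
Var(-4X - 2) = (-4)² × Var(X) = 16 × 3 = 48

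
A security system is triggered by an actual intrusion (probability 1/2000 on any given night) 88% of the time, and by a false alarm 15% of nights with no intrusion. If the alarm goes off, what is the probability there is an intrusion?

Let D = the rare event, + = positive/flagged.
P(D) = 1/2000
P(+|D) = 88/100 = 22/25
P(+|D') = 15/100 = 3/20
P(+) = P(+|D)P(D) + P(+|D')P(D')
     = \frac{22}{25} × \frac{1}{2000} + \frac{3}{20} × \frac{1999}{2000}
     = \frac{30073}{200000}
P(D|+) = P(+|D)P(D)/P(+) = \frac{88}{30073}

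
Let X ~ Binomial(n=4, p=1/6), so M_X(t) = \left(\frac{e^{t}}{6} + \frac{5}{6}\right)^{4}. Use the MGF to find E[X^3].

To find E[X^3], compute M^(3)(0):
M^(1)(t) = \frac{2 \left(\frac{e^{t}}{6} + \frac{5}{6}\right)^{3} e^{t}}{3}
M^(2)(t) = \frac{2 \left(\frac{e^{t}}{6} + \frac{5}{6}\right)^{3} e^{t}}{3} + \frac{\left(\frac{e^{t}}{6} + \frac{5}{6}\right)^{2} e^{2 t}}{3}
M^(3)(t) = \frac{2 \left(\frac{e^{t}}{6} + \frac{5}{6}\right)^{3} e^{t}}{3} + \left(\frac{e^{t}}{6} + \frac{5}{6}\right)^{2} e^{2 t} + \frac{\left(\frac{e^{t}}{6} + \frac{5}{6}\right) e^{3 t}}{9}
M^(3)(0) = \frac{16}{9}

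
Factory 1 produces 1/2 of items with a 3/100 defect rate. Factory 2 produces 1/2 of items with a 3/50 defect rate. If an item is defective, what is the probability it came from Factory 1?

Using Bayes' theorem:
P(F1) = 1/2, P(D|F1) = 3/100
P(F2) = 1/2, P(D|F2) = 3/50
P(D) = P(D|F1)P(F1) + P(D|F2)P(F2)
     = \frac{9}{200}
P(F1|D) = P(D|F1)P(F1) / P(D)
= \frac{1}{3}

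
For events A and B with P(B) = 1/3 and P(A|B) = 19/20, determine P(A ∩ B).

By definition, P(A|B) = P(A ∩ B) / P(B)
So P(A ∩ B) = P(A|B) × P(B)
= 19/20 × 1/3
= 19/60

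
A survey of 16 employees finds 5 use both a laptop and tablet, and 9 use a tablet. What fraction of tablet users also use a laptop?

P(A ∩ B) = 5/16
P(B) = 9/16
P(A|B) = P(A ∩ B) / P(B) = (5/16) / (9/16) = 5/9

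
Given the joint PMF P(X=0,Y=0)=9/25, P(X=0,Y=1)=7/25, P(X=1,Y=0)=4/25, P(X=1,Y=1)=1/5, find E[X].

First find marginal of X:
P(X=0) = 16/25
P(X=1) = 9/25
E[X] = 0 × 16/25 + 1 × 9/25 = 9/25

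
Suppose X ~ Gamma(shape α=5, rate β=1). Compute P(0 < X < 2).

P(0 < X < 2) = ∫_{0}^{2} f(x) dx
where f(x) = \frac{x^{4} e^{- x}}{24}
= 1 - \frac{7}{e^{2}}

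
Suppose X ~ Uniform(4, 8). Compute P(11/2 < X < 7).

P(11/2 < X < 7) = ∫_{11/2}^{7} f(x) dx
where f(x) = \frac{1}{4}
= \frac{3}{8}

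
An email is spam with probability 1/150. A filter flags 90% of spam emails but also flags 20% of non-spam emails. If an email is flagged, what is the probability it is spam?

Let D = the rare event, + = positive/flagged.
P(D) = 1/150
P(+|D) = 90/100 = 9/10
P(+|D') = 20/100 = 1/5
P(+) = P(+|D)P(D) + P(+|D')P(D')
     = \frac{9}{10} × \frac{1}{150} + \frac{1}{5} × \frac{149}{150}
     = \frac{307}{1500}
P(D|+) = P(+|D)P(D)/P(+) = \frac{9}{307}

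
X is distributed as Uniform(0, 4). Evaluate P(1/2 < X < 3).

P(1/2 < X < 3) = ∫_{1/2}^{3} f(x) dx
where f(x) = \frac{1}{4}
= \frac{5}{8}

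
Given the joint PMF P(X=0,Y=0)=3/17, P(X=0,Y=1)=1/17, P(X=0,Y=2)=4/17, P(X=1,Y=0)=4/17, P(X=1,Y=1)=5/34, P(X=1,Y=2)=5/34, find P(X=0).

P(X=0) = P(X=0,Y=0) + P(X=0,Y=1) + P(X=0,Y=2)
= 3/17 + 1/17 + 4/17
= 8/17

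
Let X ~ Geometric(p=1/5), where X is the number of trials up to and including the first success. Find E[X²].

Using the identity E[X²] = Var(X) + (E[X])²:
E[X] = 5
Var(X) = 20
E[X²] = 20 + (5)²
= 45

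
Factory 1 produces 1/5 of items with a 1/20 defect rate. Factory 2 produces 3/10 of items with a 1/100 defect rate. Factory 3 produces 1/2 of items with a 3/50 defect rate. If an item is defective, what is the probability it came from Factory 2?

Using Bayes' theorem:
P(F1) = 1/5, P(D|F1) = 1/20
P(F2) = 3/10, P(D|F2) = 1/100
P(F3) = 1/2, P(D|F3) = 3/50
P(D) = P(D|F1)P(F1) + P(D|F2)P(F2) + P(D|F3)P(F3)
     = \frac{43}{1000}
P(F2|D) = P(D|F2)P(F2) / P(D)
= \frac{3}{43}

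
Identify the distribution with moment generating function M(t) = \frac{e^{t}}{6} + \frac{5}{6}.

The MGF M(t) = \frac{e^{t}}{6} + \frac{5}{6} is the standard form for the Bernoulli distribution.
Comparing with the known MGF formula identifies: Bernoulli(p=1/6)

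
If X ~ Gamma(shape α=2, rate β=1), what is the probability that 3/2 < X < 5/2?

P(3/2 < X < 5/2) = ∫_{3/2}^{5/2} f(x) dx
where f(x) = x e^{- x}
= \frac{-7 + 5 e}{2 e^{\frac{5}{2}}}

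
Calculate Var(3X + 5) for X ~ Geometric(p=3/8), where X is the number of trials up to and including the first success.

For X ~ Geometric(p=3/8), where X is the number of trials up to and including the first success:
Var(X) = \frac{40}{9}
Var(3X + 5) = (3)² × Var(X) = 9 × \frac{40}{9} = 40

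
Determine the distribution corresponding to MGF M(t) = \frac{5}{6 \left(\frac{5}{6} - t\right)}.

The MGF M(t) = \frac{5}{6 \left(\frac{5}{6} - t\right)} is the standard form for the Exponential distribution.
Comparing with the known MGF formula identifies: Exponential(rate λ=5/6)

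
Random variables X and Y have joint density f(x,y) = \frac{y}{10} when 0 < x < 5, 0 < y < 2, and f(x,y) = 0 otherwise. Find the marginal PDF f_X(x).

f_X(x) = ∫_0^2 f(x,y) dy
= ∫_0^2 \frac{y}{10} dy
= \frac{1}{5} for 0 < x < 5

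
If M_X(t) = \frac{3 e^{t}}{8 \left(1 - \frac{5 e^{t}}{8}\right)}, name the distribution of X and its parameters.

The MGF M(t) = \frac{3 e^{t}}{8 \left(1 - \frac{5 e^{t}}{8}\right)} is the standard form for the Geometric distribution.
Comparing with the known MGF formula identifies: Geometric(p=3/8), X = trial number of first success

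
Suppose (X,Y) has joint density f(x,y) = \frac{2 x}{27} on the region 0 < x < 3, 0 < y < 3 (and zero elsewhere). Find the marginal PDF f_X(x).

f_X(x) = ∫_0^3 f(x,y) dy
= ∫_0^3 \frac{2 x}{27} dy
= \frac{2 x}{9} for 0 < x < 3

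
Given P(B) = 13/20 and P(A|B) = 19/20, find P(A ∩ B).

By definition, P(A|B) = P(A ∩ B) / P(B)
So P(A ∩ B) = P(A|B) × P(B)
= 19/20 × 13/20
= 247/400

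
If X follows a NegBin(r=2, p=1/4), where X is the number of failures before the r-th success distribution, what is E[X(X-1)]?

E[X(X-1)] = E[X² - X] = E[X²] - E[X]
E[X] = 6
E[X²] = Var(X) + (E[X])² = 24 + (6)² = 60
E[X(X-1)] = 60 - 6 = 54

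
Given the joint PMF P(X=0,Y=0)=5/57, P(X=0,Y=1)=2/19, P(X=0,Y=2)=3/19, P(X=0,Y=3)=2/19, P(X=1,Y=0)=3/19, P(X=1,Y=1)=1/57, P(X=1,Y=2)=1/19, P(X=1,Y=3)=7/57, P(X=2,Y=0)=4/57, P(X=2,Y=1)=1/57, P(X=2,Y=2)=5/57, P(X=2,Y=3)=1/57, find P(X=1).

P(X=1) = P(X=1,Y=0) + P(X=1,Y=1) + P(X=1,Y=2) + P(X=1,Y=3)
= 3/19 + 1/57 + 1/19 + 7/57
= 20/57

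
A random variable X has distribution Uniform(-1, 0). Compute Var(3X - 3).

For X ~ Uniform(-1, 0):
Var(X) = \frac{1}{12}
Var(3X - 3) = (3)² × Var(X) = 9 × \frac{1}{12} = \frac{3}{4}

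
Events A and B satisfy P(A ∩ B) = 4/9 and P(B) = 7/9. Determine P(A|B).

P(A|B) = P(A ∩ B) / P(B)
= (4/9) / (7/9)
= 4/7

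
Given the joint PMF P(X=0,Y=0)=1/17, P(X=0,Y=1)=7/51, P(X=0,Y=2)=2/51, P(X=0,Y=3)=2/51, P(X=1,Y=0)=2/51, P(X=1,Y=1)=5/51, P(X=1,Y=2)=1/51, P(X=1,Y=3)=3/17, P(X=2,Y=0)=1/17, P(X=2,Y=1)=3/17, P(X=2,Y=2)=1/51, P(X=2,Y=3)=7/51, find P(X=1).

P(X=1) = P(X=1,Y=0) + P(X=1,Y=1) + P(X=1,Y=2) + P(X=1,Y=3)
= 2/51 + 5/51 + 1/51 + 3/17
= 1/3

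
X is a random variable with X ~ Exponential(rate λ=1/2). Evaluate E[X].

For X ~ Exponential(rate λ=1/2), the expected value is:
E[X] = 2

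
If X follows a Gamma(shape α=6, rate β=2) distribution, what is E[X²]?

Using the identity E[X²] = Var(X) + (E[X])²:
E[X] = 3
Var(X) = \frac{3}{2}
E[X²] = \frac{3}{2} + (3)²
= \frac{21}{2}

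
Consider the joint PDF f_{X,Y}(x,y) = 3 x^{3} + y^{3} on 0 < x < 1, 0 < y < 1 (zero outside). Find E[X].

E[X] = ∫_0^1 ∫_0^1 x × f(x,y) dy dx
= ∫_0^1 ∫_0^1 x × (3 x^{3} + y^{3}) dy dx
= \frac{29}{40}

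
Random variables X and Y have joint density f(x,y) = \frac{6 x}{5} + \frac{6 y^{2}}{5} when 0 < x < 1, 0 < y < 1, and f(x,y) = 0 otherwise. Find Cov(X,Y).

E[XY] = ∫∫ xy × f(x,y) dx dy = \frac{7}{20}
E[X] = \frac{3}{5}
E[Y] = \frac{3}{5}
Cov(X,Y) = E[XY] - E[X]E[Y] = - \frac{1}{100}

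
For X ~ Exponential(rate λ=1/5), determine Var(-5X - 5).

For X ~ Exponential(rate λ=1/5):
Var(X) = 25
Var(-5X - 5) = (-5)² × Var(X) = 25 × 25 = 625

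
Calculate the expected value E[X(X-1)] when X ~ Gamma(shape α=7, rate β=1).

E[X(X-1)] = E[X² - X] = E[X²] - E[X]
E[X] = 7
E[X²] = Var(X) + (E[X])² = 7 + (7)² = 56
E[X(X-1)] = 56 - 7 = 49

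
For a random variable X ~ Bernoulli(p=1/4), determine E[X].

For X ~ Bernoulli(p=1/4), the expected value is:
E[X] = \frac{1}{4}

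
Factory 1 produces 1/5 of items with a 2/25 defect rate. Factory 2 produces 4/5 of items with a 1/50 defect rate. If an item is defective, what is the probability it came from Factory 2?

Using Bayes' theorem:
P(F1) = 1/5, P(D|F1) = 2/25
P(F2) = 4/5, P(D|F2) = 1/50
P(D) = P(D|F1)P(F1) + P(D|F2)P(F2)
     = \frac{4}{125}
P(F2|D) = P(D|F2)P(F2) / P(D)
= \frac{1}{2}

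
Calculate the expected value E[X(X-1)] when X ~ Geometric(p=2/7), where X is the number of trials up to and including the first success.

E[X(X-1)] = E[X² - X] = E[X²] - E[X]
E[X] = \frac{7}{2}
E[X²] = Var(X) + (E[X])² = \frac{35}{4} + (\frac{7}{2})² = 21
E[X(X-1)] = 21 - \frac{7}{2} = \frac{35}{2}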